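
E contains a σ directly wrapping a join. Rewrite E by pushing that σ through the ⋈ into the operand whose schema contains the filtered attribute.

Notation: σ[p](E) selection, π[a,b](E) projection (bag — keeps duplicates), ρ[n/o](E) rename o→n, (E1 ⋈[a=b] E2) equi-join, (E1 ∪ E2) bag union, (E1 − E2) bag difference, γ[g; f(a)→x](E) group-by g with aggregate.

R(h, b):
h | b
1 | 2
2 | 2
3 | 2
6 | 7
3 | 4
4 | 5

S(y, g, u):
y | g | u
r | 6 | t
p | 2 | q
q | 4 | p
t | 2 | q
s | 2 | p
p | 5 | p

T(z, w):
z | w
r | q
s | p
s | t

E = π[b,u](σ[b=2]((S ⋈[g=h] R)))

σ filters on b, owned by the right side.
E' = π[b,u]((S ⋈[g=h] σ[b=2](R)))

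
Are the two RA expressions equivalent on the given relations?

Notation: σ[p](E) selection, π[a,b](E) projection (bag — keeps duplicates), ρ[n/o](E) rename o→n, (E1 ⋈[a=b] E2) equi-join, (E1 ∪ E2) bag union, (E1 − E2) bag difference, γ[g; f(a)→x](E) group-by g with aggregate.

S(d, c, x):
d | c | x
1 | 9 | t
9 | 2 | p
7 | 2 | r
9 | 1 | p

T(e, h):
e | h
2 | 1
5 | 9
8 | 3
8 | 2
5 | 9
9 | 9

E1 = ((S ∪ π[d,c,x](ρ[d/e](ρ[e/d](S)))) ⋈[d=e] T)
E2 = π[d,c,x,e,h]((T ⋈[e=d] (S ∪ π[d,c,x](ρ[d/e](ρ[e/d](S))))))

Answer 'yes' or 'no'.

E1 per-node cardinality:
  S → 4
  S → 4
  ρ[e/d](S) → 4
  ρ[d/e](ρ[e/d](S)) → 4
  π[d,c,x](ρ[d/e](ρ[e/d](S))) → 4
  (S ∪ π[d,c,x](ρ[d/e](ρ[e/d](S)))) → 8
  T → 6
  ((S ∪ π[d,c,x](ρ[d/e](ρ[e/d](S)))) ⋈[d=e] T) → 4
E2 per-node cardinality:
  T → 6
  S → 4
  S → 4
  ρ[e/d](S) → 4
  ρ[d/e](ρ[e/d](S)) → 4
  π[d,c,x](ρ[d/e](ρ[e/d](S))) → 4
  (S ∪ π[d,c,x](ρ[d/e](ρ[e/d](S)))) → 8
  (T ⋈[e=d] (S ∪ π[d,c,x](ρ[d/e](ρ[e/d](S))))) → 4
  π[d,c,x,e,h]((T ⋈[e=d] (S ∪ π[d,c,x](ρ[d/e](ρ[e/d](S)))))) → 4

E1 and E2 produce the same multiset:
d | c | x | e | h
9 | 1 | p | 9 | 9
9 | 1 | p | 9 | 9
9 | 2 | p | 9 | 9
9 | 2 | p | 9 | 9

yes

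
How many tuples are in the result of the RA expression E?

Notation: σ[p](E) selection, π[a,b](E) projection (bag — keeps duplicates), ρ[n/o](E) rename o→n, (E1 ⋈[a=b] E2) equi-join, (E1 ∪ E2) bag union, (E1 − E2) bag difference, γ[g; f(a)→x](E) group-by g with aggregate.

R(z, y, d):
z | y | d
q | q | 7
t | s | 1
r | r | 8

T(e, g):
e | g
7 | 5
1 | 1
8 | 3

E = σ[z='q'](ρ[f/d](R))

Stepwise |·|:
  R → 3
  ρ[f/d](R) → 3
  σ[z='q'](ρ[f/d](R)) → 1

|E| = 1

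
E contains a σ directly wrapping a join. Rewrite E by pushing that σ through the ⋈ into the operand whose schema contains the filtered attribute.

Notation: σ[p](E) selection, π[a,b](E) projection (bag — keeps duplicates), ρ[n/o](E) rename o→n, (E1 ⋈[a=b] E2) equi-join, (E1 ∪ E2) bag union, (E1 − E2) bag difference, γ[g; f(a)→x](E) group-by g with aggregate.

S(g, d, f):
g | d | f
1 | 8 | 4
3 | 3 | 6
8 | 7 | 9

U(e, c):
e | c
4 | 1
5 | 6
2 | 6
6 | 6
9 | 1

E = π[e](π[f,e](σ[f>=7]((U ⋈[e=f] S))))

σ filters on f, owned by the right side.
E' = π[e](π[f,e]((U ⋈[e=f] σ[f>=7](S))))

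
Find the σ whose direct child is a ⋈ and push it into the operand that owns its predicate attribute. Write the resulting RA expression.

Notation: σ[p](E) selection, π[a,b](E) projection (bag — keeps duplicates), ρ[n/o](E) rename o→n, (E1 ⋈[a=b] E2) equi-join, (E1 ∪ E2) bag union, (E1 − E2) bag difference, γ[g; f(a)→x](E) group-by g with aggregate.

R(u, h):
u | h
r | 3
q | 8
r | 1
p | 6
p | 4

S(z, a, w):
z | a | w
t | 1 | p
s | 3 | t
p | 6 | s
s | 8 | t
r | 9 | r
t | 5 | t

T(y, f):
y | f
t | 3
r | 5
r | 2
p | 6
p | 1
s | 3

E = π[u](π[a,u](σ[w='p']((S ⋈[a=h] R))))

σ filters on w, owned by the left side.
E' = π[u](π[a,u]((σ[w='p'](S) ⋈[a=h] R)))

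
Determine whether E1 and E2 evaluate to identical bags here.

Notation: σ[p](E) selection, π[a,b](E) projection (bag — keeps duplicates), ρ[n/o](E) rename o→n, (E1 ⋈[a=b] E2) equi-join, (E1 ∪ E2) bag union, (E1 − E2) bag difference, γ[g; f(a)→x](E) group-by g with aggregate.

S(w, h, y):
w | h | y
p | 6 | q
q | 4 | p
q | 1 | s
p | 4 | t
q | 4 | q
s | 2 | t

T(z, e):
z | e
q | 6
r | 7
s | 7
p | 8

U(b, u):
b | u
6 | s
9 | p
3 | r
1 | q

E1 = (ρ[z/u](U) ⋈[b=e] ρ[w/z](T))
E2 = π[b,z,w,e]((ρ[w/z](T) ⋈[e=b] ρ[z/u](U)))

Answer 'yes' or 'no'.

E1 stepwise |·|:
  U → 4
  ρ[z/u](U) → 4
  T → 4
  ρ[w/z](T) → 4
  (ρ[z/u](U) ⋈[b=e] ρ[w/z](T)) → 1
E2 stepwise |·|:
  T → 4
  ρ[w/z](T) → 4
  U → 4
  ρ[z/u](U) → 4
  (ρ[w/z](T) ⋈[e=b] ρ[z/u](U)) → 1
  π[b,z,w,e]((ρ[w/z](T) ⋈[e=b] ρ[z/u](U))) → 1

E1 and E2 produce the same multiset:
b | z | w | e
6 | s | q | 6

yes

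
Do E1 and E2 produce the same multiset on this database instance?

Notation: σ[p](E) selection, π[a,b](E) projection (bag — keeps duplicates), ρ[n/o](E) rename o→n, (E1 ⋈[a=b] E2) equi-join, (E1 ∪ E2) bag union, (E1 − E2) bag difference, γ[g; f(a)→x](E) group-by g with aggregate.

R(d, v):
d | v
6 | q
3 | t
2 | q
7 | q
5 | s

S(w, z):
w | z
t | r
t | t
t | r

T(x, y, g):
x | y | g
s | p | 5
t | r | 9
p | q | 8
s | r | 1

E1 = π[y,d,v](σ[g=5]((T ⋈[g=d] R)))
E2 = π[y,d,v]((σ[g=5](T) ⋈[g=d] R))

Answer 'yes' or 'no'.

E1 per-node cardinality:
  T → 4
  R → 5
  (T ⋈[g=d] R) → 1
  σ[g=5]((T ⋈[g=d] R)) → 1
  π[y,d,v](σ[g=5]((T ⋈[g=d] R))) → 1
E2 per-node cardinality:
  T → 4
  σ[g=5](T) → 1
  R → 5
  (σ[g=5](T) ⋈[g=d] R) → 1
  π[y,d,v]((σ[g=5](T) ⋈[g=d] R)) → 1

E1 and E2 produce the same multiset:
y | d | v
p | 5 | s

yes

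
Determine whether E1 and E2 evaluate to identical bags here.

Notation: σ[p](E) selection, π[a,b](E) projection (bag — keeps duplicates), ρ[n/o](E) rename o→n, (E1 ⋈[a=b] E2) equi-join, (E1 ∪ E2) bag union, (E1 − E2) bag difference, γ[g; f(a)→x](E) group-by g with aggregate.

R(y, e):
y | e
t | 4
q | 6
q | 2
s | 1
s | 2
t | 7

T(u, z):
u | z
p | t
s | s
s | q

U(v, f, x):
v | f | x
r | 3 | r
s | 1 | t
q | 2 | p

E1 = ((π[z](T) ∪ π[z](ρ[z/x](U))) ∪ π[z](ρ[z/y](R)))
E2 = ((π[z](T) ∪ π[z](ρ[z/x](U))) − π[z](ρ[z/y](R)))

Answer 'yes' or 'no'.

E1 subexpression sizes:
  T → 3
  π[z](T) → 3
  U → 3
  ρ[z/x](U) → 3
  π[z](ρ[z/x](U)) → 3
  (π[z](T) ∪ π[z](ρ[z/x](U))) → 6
  R → 6
  ρ[z/y](R) → 6
  π[z](ρ[z/y](R)) → 6
  ((π[z](T) ∪ π[z](ρ[z/x](U))) ∪ π[z](ρ[z/y](R))) → 12
E2 subexpression sizes:
  T → 3
  π[z](T) → 3
  U → 3
  ρ[z/x](U) → 3
  π[z](ρ[z/x](U)) → 3
  (π[z](T) ∪ π[z](ρ[z/x](U))) → 6
  R → 6
  ρ[z/y](R) → 6
  π[z](ρ[z/y](R)) → 6
  ((π[z](T) ∪ π[z](ρ[z/x](U))) − π[z](ρ[z/y](R))) → 2

E1 result:
z
p
q
q
q
r
s
s
s
t
t
t
t
E2 result:
z
p
r
Witness: ('t',) appears 4× in E1 but 0× in E2.

no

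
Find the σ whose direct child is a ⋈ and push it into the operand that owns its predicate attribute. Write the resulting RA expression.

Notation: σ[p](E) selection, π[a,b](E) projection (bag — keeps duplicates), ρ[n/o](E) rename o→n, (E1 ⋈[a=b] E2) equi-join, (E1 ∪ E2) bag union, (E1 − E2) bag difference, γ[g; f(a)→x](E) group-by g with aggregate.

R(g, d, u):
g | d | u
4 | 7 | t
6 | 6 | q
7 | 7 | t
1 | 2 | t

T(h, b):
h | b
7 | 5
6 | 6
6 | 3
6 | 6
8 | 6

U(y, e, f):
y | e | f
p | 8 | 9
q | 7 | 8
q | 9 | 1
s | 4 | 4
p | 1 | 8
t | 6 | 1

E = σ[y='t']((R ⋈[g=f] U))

σ filters on y, owned by the right side.
E' = (R ⋈[g=f] σ[y='t'](U))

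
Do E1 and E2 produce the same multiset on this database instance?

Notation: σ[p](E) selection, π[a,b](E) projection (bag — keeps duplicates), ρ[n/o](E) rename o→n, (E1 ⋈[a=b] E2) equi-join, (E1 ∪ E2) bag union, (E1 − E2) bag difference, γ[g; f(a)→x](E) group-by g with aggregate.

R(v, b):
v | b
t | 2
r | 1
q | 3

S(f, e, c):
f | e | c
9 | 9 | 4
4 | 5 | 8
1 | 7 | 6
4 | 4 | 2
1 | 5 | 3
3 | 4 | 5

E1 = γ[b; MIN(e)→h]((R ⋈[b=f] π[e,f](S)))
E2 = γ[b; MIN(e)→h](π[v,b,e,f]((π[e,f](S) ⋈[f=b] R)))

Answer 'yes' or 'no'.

E1 stepwise |·|:
  R → 3
  S → 6
  π[e,f](S) → 6
  (R ⋈[b=f] π[e,f](S)) → 3
  γ[b; MIN(e)→h]((R ⋈[b=f] π[e,f](S))) → 2
E2 stepwise |·|:
  S → 6
  π[e,f](S) → 6
  R → 3
  (π[e,f](S) ⋈[f=b] R) → 3
  π[v,b,e,f]((π[e,f](S) ⋈[f=b] R)) → 3
  γ[b; MIN(e)→h](π[v,b,e,f]((π[e,f](S) ⋈[f=b] R))) → 2

E1 and E2 produce the same multiset:
b | h
1 | 5
3 | 4

yes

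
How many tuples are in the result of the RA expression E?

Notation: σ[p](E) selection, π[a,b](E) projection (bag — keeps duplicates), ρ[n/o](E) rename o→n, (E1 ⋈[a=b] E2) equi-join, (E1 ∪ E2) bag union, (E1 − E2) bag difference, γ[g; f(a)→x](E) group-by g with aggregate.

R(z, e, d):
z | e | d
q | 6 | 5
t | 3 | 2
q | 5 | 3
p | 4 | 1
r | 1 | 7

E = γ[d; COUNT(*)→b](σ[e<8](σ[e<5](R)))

Subexpression sizes:
  R → 5
  σ[e<5](R) → 3
  σ[e<8](σ[e<5](R)) → 3
  γ[d; COUNT(*)→b](σ[e<8](σ[e<5](R))) → 3

|E| = 3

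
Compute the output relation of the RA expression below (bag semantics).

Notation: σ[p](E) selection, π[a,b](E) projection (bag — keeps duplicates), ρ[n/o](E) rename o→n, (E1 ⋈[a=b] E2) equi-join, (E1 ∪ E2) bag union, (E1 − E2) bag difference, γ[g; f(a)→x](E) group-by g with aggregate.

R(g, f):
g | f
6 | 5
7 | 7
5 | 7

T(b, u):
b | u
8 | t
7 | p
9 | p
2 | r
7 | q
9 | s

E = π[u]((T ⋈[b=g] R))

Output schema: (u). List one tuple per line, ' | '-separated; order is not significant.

Subexpression sizes:
  T → 6
  R → 3
  (T ⋈[b=g] R) → 2
  π[u]((T ⋈[b=g] R)) → 2

== RESULT ==
u
p
q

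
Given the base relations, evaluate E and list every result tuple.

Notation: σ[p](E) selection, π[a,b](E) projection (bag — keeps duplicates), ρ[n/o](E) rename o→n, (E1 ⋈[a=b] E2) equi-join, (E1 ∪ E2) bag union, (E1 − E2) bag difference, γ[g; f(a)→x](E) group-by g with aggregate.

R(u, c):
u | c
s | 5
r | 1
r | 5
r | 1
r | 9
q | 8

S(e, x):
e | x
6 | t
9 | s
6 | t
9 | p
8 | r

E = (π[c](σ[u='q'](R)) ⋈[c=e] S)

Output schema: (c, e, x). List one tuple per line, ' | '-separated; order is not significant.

Stepwise |·|:
  R → 6
  σ[u='q'](R) → 1
  π[c](σ[u='q'](R)) → 1
  S → 5
  (π[c](σ[u='q'](R)) ⋈[c=e] S) → 1

== RESULT ==
c | e | x
8 | 8 | r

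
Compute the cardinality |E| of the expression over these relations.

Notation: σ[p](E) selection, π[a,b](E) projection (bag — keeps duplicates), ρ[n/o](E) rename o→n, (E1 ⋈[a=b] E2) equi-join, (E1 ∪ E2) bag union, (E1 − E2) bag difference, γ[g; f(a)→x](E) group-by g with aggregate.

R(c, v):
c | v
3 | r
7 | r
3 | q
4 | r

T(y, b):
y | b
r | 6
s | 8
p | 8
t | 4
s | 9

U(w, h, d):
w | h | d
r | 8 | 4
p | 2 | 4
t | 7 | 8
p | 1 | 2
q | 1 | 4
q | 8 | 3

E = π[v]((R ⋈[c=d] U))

Row counts bottom-up:
  R → 4
  U → 6
  (R ⋈[c=d] U) → 5
  π[v]((R ⋈[c=d] U)) → 5

|E| = 5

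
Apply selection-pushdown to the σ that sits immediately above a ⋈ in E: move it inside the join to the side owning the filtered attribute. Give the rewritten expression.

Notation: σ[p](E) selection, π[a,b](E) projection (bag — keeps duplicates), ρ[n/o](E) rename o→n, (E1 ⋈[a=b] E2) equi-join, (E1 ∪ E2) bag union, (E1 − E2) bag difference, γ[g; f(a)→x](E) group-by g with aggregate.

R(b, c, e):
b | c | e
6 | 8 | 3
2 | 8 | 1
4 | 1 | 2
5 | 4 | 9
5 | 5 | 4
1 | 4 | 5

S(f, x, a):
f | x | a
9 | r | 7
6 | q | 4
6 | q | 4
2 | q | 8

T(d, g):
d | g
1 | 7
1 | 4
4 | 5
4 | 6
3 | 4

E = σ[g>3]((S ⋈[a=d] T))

σ filters on g, owned by the right side.
E' = (S ⋈[a=d] σ[g>3](T))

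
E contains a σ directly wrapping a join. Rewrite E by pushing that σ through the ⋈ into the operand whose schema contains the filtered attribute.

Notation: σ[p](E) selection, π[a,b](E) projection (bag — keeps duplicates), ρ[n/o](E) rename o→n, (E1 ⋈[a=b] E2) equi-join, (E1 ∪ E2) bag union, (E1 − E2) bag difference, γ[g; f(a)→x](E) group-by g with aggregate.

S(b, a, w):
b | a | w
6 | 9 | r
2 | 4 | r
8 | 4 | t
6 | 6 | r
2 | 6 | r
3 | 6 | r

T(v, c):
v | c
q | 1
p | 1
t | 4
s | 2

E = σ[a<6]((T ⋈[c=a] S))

σ filters on a, owned by the right side.
E' = (T ⋈[c=a] σ[a<6](S))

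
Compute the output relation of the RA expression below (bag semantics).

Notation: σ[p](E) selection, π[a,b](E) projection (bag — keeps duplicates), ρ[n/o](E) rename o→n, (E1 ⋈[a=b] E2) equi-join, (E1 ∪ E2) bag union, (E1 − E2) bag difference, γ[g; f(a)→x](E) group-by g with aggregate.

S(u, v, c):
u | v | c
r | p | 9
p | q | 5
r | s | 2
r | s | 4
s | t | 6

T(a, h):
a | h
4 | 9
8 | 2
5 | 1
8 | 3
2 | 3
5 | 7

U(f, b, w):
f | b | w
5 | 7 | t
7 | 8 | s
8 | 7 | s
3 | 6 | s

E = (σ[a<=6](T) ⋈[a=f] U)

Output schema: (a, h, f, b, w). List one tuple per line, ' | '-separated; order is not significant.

Per-node cardinality:
  T → 6
  σ[a<=6](T) → 4
  U → 4
  (σ[a<=6](T) ⋈[a=f] U) → 2

== RESULT ==
a | h | f | b | w
5 | 1 | 5 | 7 | t
5 | 7 | 5 | 7 | t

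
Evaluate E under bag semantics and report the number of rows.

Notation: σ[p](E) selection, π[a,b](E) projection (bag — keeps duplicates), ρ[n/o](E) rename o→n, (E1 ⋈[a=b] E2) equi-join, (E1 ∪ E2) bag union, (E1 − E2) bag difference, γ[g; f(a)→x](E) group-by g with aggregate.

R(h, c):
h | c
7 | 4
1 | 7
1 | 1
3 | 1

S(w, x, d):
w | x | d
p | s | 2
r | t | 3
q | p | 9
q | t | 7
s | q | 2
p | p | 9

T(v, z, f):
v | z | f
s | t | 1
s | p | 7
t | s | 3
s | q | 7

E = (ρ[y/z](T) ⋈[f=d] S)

Subexpression sizes:
  T → 4
  ρ[y/z](T) → 4
  S → 6
  (ρ[y/z](T) ⋈[f=d] S) → 3

|E| = 3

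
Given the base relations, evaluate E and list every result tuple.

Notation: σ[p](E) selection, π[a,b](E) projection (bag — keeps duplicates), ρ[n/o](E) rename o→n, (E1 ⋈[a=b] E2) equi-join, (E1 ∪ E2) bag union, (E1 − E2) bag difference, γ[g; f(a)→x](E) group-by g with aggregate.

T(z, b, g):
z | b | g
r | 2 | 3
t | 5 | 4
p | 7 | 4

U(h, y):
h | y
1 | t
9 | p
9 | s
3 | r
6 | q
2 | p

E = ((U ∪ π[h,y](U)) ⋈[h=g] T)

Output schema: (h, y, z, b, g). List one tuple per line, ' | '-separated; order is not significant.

Per-node cardinality:
  U → 6
  U → 6
  π[h,y](U) → 6
  (U ∪ π[h,y](U)) → 12
  T → 3
  ((U ∪ π[h,y](U)) ⋈[h=g] T) → 2

== RESULT ==
h | y | z | b | g
3 | r | r | 2 | 3
3 | r | r | 2 | 3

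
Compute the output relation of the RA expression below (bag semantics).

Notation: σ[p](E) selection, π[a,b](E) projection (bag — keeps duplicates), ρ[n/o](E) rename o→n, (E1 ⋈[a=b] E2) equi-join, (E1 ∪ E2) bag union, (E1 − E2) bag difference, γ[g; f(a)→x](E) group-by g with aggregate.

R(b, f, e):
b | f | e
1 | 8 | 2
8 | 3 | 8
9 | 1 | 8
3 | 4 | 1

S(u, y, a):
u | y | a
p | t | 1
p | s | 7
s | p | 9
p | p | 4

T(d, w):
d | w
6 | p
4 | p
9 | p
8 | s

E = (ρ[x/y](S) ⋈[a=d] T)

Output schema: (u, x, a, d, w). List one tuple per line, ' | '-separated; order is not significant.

Stepwise |·|:
  S → 4
  ρ[x/y](S) → 4
  T → 4
  (ρ[x/y](S) ⋈[a=d] T) → 2

== RESULT ==
u | x | a | d | w
p | p | 4 | 4 | p
s | p | 9 | 9 | p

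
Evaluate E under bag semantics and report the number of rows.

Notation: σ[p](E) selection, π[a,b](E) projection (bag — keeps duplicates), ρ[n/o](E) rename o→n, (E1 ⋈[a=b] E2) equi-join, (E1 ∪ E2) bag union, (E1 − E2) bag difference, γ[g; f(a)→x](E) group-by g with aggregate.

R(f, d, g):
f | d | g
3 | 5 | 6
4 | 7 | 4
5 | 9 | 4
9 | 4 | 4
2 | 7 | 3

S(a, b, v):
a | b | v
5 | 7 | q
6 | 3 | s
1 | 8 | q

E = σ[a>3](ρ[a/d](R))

Subexpression sizes:
  R → 5
  ρ[a/d](R) → 5
  σ[a>3](ρ[a/d](R)) → 5

|E| = 5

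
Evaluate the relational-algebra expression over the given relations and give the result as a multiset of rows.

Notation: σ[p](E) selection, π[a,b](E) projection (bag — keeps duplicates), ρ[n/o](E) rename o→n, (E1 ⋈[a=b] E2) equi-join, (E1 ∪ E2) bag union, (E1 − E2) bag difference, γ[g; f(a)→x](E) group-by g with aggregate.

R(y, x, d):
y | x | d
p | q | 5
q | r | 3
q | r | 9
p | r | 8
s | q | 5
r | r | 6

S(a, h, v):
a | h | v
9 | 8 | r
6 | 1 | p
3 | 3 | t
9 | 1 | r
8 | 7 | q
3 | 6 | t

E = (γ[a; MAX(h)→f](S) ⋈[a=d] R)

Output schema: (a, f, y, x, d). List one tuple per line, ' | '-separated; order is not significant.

Row counts bottom-up:
  S → 6
  γ[a; MAX(h)→f](S) → 4
  R → 6
  (γ[a; MAX(h)→f](S) ⋈[a=d] R) → 4

== RESULT ==
a | f | y | x | d
3 | 6 | q | r | 3
6 | 1 | r | r | 6
8 | 7 | p | r | 8
9 | 8 | q | r | 9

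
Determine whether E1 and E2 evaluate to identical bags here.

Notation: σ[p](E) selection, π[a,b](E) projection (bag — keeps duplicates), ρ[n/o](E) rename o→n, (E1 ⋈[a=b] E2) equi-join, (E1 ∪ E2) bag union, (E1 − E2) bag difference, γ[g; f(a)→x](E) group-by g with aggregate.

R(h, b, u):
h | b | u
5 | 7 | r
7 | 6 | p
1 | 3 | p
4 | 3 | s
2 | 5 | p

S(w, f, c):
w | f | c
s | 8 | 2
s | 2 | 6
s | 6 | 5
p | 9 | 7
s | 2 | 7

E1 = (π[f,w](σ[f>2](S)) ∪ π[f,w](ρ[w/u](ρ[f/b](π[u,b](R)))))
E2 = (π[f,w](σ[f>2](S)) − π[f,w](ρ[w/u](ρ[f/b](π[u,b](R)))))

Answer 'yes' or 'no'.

E1 row counts bottom-up:
  S → 5
  σ[f>2](S) → 3
  π[f,w](σ[f>2](S)) → 3
  R → 5
  π[u,b](R) → 5
  ρ[f/b](π[u,b](R)) → 5
  ρ[w/u](ρ[f/b](π[u,b](R))) → 5
  π[f,w](ρ[w/u](ρ[f/b](π[u,b](R)))) → 5
  (π[f,w](σ[f>2](S)) ∪ π[f,w](ρ[w/u](ρ[f/b](π[u,b](R))))) → 8
E2 row counts bottom-up:
  S → 5
  σ[f>2](S) → 3
  π[f,w](σ[f>2](S)) → 3
  R → 5
  π[u,b](R) → 5
  ρ[f/b](π[u,b](R)) → 5
  ρ[w/u](ρ[f/b](π[u,b](R))) → 5
  π[f,w](ρ[w/u](ρ[f/b](π[u,b](R)))) → 5
  (π[f,w](σ[f>2](S)) − π[f,w](ρ[w/u](ρ[f/b](π[u,b](R))))) → 3

E1 result:
f | w
3 | p
3 | s
5 | p
6 | p
6 | s
7 | r
8 | s
9 | p
E2 result:
f | w
6 | s
8 | s
9 | p
Witness: (3, 's') appears 1× in E1 but 0× in E2.

no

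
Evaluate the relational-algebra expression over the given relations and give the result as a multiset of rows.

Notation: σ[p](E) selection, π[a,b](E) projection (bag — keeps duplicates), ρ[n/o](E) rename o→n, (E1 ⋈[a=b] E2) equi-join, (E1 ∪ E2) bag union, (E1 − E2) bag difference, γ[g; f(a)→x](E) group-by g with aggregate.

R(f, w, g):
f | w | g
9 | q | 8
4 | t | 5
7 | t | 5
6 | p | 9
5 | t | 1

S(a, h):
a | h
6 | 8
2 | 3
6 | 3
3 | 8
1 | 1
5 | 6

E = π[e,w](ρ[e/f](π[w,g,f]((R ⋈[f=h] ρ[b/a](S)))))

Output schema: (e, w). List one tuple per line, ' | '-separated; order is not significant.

Stepwise |·|:
  R → 5
  S → 6
  ρ[b/a](S) → 6
  (R ⋈[f=h] ρ[b/a](S)) → 1
  π[w,g,f]((R ⋈[f=h] ρ[b/a](S))) → 1
  ρ[e/f](π[w,g,f]((R ⋈[f=h] ρ[b/a](S)))) → 1
  π[e,w](ρ[e/f](π[w,g,f]((R ⋈[f=h] ρ[b/a](S))))) → 1

== RESULT ==
e | w
6 | p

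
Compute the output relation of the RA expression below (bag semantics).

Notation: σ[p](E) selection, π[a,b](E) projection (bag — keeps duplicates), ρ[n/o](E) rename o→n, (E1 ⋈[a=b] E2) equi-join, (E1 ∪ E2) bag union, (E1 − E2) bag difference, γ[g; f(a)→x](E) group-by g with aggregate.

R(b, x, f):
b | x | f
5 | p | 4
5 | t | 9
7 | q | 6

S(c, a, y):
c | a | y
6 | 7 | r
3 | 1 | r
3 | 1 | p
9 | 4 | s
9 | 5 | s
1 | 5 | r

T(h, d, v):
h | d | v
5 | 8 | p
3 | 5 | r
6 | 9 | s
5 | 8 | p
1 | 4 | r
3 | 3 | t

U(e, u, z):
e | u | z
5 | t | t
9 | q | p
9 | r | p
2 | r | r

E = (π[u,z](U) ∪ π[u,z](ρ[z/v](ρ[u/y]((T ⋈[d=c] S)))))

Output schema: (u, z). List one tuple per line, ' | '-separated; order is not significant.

Subexpression sizes:
  U → 4
  π[u,z](U) → 4
  T → 6
  S → 6
  (T ⋈[d=c] S) → 4
  ρ[u/y]((T ⋈[d=c] S)) → 4
  ρ[z/v](ρ[u/y]((T ⋈[d=c] S))) → 4
  π[u,z](ρ[z/v](ρ[u/y]((T ⋈[d=c] S)))) → 4
  (π[u,z](U) ∪ π[u,z](ρ[z/v](ρ[u/y]((T ⋈[d=c] S))))) → 8

== RESULT ==
u | z
p | t
q | p
r | p
r | r
r | t
s | s
s | s
t | t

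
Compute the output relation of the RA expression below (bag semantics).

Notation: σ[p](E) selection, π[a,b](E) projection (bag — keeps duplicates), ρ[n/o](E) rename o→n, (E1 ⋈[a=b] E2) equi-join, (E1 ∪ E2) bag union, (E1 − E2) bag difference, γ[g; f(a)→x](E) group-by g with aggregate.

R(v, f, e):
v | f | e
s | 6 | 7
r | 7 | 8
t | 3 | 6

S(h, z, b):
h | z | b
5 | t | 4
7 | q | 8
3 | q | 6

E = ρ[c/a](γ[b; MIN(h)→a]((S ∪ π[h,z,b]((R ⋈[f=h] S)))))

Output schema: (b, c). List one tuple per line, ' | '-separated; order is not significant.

Per-node cardinality:
  S → 3
  R → 3
  S → 3
  (R ⋈[f=h] S) → 2
  π[h,z,b]((R ⋈[f=h] S)) → 2
  (S ∪ π[h,z,b]((R ⋈[f=h] S))) → 5
  γ[b; MIN(h)→a]((S ∪ π[h,z,b]((R ⋈[f=h] S)))) → 3
  ρ[c/a](γ[b; MIN(h)→a]((S ∪ π[h,z,b]((R ⋈[f=h] S))))) → 3

== RESULT ==
b | c
4 | 5
6 | 3
8 | 7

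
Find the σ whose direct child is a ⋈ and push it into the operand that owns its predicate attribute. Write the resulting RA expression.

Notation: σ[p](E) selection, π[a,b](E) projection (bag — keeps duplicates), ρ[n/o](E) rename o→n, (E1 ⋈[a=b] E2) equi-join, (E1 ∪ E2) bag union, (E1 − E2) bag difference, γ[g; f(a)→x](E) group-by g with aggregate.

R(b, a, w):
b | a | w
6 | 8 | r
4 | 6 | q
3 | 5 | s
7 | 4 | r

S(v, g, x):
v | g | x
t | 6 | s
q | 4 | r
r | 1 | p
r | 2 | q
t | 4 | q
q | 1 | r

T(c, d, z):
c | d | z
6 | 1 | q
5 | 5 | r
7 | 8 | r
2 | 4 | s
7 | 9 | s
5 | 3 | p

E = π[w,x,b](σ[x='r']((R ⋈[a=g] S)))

σ filters on x, owned by the right side.
E' = π[w,x,b]((R ⋈[a=g] σ[x='r'](S)))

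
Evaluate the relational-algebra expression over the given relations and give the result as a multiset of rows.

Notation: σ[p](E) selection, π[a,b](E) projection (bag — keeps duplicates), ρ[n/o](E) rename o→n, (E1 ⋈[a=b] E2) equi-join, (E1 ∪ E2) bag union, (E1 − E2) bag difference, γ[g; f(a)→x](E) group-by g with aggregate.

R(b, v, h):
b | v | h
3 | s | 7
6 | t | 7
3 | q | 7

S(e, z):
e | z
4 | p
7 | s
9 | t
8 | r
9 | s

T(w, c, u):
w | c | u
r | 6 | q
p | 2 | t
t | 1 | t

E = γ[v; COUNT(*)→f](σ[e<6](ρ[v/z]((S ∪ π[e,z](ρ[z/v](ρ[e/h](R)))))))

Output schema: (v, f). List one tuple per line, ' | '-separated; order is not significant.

Row counts bottom-up:
  S → 5
  R → 3
  ρ[e/h](R) → 3
  ρ[z/v](ρ[e/h](R)) → 3
  π[e,z](ρ[z/v](ρ[e/h](R))) → 3
  (S ∪ π[e,z](ρ[z/v](ρ[e/h](R)))) → 8
  ρ[v/z]((S ∪ π[e,z](ρ[z/v](ρ[e/h](R))))) → 8
  σ[e<6](ρ[v/z]((S ∪ π[e,z](ρ[z/v](ρ[e/h](R)))))) → 1
  γ[v; COUNT(*)→f](σ[e<6](ρ[v/z]((S ∪ π[e,z](ρ[z/v](ρ[e/h](R))))))) → 1

== RESULT ==
v | f
p | 1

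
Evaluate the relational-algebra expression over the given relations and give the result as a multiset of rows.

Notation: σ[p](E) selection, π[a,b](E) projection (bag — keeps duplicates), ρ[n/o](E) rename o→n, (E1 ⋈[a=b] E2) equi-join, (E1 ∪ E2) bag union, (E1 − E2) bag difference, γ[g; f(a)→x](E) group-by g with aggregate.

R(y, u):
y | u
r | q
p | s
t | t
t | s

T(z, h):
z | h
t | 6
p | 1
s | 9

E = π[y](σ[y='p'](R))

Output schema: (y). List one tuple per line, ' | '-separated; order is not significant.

Row counts bottom-up:
  R → 4
  σ[y='p'](R) → 1
  π[y](σ[y='p'](R)) → 1

== RESULT ==
y
p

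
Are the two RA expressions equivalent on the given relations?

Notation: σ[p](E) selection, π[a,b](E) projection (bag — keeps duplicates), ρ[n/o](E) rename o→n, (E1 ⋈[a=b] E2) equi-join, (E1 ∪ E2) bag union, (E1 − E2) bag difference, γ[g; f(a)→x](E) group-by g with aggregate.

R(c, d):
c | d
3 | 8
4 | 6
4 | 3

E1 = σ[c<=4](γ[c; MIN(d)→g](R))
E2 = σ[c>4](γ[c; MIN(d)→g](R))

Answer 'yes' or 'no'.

E1 row counts bottom-up:
  R → 3
  γ[c; MIN(d)→g](R) → 2
  σ[c<=4](γ[c; MIN(d)→g](R)) → 2
E2 row counts bottom-up:
  R → 3
  γ[c; MIN(d)→g](R) → 2
  σ[c>4](γ[c; MIN(d)→g](R)) → 0

E1 result:
c | g
3 | 8
4 | 3
E2 result:
c | g
(0 rows)
Witness: (3, 8) appears 1× in E1 but 0× in E2.

no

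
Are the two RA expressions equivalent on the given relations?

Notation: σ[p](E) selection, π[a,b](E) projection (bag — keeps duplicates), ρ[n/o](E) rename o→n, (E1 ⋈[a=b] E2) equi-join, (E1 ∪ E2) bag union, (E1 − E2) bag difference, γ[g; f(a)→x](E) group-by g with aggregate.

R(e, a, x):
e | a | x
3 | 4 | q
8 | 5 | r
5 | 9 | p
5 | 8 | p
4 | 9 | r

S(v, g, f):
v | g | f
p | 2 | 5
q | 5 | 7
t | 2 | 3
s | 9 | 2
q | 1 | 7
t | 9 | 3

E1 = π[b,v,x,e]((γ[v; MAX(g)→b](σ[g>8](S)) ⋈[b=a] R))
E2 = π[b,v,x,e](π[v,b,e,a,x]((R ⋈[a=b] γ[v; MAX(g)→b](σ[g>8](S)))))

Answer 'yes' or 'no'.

E1 per-node cardinality:
  S → 6
  σ[g>8](S) → 2
  γ[v; MAX(g)→b](σ[g>8](S)) → 2
  R → 5
  (γ[v; MAX(g)→b](σ[g>8](S)) ⋈[b=a] R) → 4
  π[b,v,x,e]((γ[v; MAX(g)→b](σ[g>8](S)) ⋈[b=a] R)) → 4
E2 per-node cardinality:
  R → 5
  S → 6
  σ[g>8](S) → 2
  γ[v; MAX(g)→b](σ[g>8](S)) → 2
  (R ⋈[a=b] γ[v; MAX(g)→b](σ[g>8](S))) → 4
  π[v,b,e,a,x]((R ⋈[a=b] γ[v; MAX(g)→b](σ[g>8](S)))) → 4
  π[b,v,x,e](π[v,b,e,a,x]((R ⋈[a=b] γ[v; MAX(g)→b](σ[g>8](S))))) → 4

E1 and E2 produce the same multiset:
b | v | x | e
9 | s | p | 5
9 | s | r | 4
9 | t | p | 5
9 | t | r | 4

yes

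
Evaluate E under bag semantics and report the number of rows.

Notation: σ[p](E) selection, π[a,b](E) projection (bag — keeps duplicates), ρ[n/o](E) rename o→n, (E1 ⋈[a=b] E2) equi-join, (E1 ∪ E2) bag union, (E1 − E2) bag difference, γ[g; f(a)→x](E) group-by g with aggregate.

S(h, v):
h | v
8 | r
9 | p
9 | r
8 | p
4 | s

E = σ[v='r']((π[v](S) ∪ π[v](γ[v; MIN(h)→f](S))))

Subexpression sizes:
  S → 5
  π[v](S) → 5
  S → 5
  γ[v; MIN(h)→f](S) → 3
  π[v](γ[v; MIN(h)→f](S)) → 3
  (π[v](S) ∪ π[v](γ[v; MIN(h)→f](S))) → 8
  σ[v='r']((π[v](S) ∪ π[v](γ[v; MIN(h)→f](S)))) → 3

|E| = 3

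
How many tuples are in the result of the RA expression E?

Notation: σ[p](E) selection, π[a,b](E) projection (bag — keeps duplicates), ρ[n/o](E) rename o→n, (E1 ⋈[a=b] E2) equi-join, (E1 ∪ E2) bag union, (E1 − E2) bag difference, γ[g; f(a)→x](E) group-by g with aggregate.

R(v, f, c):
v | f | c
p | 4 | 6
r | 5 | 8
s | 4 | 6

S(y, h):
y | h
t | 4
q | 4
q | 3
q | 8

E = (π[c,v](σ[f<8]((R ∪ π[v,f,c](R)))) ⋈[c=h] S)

Row counts bottom-up:
  R → 3
  R → 3
  π[v,f,c](R) → 3
  (R ∪ π[v,f,c](R)) → 6
  σ[f<8]((R ∪ π[v,f,c](R))) → 6
  π[c,v](σ[f<8]((R ∪ π[v,f,c](R)))) → 6
  S → 4
  (π[c,v](σ[f<8]((R ∪ π[v,f,c](R)))) ⋈[c=h] S) → 2

|E| = 2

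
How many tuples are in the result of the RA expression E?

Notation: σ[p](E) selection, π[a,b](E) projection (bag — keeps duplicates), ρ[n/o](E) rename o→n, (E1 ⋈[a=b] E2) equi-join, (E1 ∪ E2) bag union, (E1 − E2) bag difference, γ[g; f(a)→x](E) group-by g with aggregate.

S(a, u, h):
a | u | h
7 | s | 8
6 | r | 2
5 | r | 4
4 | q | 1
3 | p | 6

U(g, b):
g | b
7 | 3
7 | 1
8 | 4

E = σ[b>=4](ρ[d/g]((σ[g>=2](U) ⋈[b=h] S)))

Per-node cardinality:
  U → 3
  σ[g>=2](U) → 3
  S → 5
  (σ[g>=2](U) ⋈[b=h] S) → 2
  ρ[d/g]((σ[g>=2](U) ⋈[b=h] S)) → 2
  σ[b>=4](ρ[d/g]((σ[g>=2](U) ⋈[b=h] S))) → 1

|E| = 1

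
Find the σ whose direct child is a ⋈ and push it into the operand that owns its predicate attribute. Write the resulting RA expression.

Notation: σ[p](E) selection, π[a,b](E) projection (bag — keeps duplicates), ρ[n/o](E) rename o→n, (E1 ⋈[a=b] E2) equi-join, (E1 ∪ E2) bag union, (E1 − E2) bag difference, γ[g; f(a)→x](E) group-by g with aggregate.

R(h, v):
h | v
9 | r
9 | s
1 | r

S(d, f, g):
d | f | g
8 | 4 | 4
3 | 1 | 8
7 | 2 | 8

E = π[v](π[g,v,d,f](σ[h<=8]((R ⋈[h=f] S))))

σ filters on h, owned by the left side.
E' = π[v](π[g,v,d,f]((σ[h<=8](R) ⋈[h=f] S)))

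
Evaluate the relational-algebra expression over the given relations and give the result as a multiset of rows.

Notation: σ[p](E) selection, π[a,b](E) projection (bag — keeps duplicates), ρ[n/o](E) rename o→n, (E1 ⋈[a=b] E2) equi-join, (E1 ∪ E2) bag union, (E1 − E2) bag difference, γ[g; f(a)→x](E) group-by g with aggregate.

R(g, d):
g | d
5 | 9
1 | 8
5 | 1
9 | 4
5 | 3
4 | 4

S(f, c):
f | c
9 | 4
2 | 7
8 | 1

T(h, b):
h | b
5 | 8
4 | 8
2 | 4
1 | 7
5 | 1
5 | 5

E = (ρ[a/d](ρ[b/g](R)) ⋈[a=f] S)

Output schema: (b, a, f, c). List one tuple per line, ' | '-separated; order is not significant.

Row counts bottom-up:
  R → 6
  ρ[b/g](R) → 6
  ρ[a/d](ρ[b/g](R)) → 6
  S → 3
  (ρ[a/d](ρ[b/g](R)) ⋈[a=f] S) → 2

== RESULT ==
b | a | f | c
1 | 8 | 8 | 1
5 | 9 | 9 | 4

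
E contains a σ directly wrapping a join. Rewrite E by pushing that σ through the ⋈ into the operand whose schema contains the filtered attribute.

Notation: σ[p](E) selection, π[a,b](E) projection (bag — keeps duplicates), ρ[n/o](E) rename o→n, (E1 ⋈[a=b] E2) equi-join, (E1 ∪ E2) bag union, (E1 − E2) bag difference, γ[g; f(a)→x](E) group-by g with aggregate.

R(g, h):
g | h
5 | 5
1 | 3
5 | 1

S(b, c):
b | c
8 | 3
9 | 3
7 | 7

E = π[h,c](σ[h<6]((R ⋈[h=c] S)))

σ filters on h, owned by the left side.
E' = π[h,c]((σ[h<6](R) ⋈[h=c] S))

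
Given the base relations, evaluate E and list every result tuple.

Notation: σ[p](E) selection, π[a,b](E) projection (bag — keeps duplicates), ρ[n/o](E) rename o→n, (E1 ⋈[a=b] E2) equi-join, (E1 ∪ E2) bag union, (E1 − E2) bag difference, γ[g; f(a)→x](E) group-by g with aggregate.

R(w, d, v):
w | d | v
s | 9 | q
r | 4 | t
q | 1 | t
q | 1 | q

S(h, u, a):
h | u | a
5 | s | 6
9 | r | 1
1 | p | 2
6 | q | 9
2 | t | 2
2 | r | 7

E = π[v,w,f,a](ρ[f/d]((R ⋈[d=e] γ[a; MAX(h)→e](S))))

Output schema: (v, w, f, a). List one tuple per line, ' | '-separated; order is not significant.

Per-node cardinality:
  R → 4
  S → 6
  γ[a; MAX(h)→e](S) → 5
  (R ⋈[d=e] γ[a; MAX(h)→e](S)) → 1
  ρ[f/d]((R ⋈[d=e] γ[a; MAX(h)→e](S))) → 1
  π[v,w,f,a](ρ[f/d]((R ⋈[d=e] γ[a; MAX(h)→e](S)))) → 1

== RESULT ==
v | w | f | a
q | s | 9 | 1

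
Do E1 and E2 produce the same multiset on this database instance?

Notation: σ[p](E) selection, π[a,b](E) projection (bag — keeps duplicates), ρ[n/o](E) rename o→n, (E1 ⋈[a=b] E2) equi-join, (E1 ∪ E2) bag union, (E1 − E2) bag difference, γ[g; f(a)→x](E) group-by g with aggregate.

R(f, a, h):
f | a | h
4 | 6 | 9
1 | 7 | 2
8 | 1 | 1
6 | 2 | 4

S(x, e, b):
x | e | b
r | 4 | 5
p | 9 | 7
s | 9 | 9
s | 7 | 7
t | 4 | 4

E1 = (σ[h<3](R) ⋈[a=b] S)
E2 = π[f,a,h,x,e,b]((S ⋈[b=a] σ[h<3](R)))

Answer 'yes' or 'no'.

E1 per-node cardinality:
  R → 4
  σ[h<3](R) → 2
  S → 5
  (σ[h<3](R) ⋈[a=b] S) → 2
E2 per-node cardinality:
  S → 5
  R → 4
  σ[h<3](R) → 2
  (S ⋈[b=a] σ[h<3](R)) → 2
  π[f,a,h,x,e,b]((S ⋈[b=a] σ[h<3](R))) → 2

E1 and E2 produce the same multiset:
f | a | h | x | e | b
1 | 7 | 2 | p | 9 | 7
1 | 7 | 2 | s | 7 | 7

yes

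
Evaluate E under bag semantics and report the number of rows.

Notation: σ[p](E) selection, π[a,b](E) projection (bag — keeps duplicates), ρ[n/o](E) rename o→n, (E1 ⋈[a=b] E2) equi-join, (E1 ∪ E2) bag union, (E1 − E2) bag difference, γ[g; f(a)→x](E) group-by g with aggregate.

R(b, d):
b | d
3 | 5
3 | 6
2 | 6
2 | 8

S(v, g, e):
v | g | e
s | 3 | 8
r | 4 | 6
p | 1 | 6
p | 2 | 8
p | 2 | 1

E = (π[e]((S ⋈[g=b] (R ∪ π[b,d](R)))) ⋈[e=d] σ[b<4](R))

Per-node cardinality:
  S → 5
  R → 4
  R → 4
  π[b,d](R) → 4
  (R ∪ π[b,d](R)) → 8
  (S ⋈[g=b] (R ∪ π[b,d](R))) → 12
  π[e]((S ⋈[g=b] (R ∪ π[b,d](R)))) → 12
  R → 4
  σ[b<4](R) → 4
  (π[e]((S ⋈[g=b] (R ∪ π[b,d](R)))) ⋈[e=d] σ[b<4](R)) → 8

|E| = 8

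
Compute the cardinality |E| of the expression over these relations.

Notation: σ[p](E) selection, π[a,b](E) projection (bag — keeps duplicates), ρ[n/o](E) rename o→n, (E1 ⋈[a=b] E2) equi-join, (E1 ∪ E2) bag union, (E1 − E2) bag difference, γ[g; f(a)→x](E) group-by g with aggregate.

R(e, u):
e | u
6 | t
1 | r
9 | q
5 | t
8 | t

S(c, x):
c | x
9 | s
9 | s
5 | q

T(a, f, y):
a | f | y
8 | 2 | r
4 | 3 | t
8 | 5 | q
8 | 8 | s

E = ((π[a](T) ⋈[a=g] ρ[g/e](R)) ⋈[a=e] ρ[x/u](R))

Per-node cardinality:
  T → 4
  π[a](T) → 4
  R → 5
  ρ[g/e](R) → 5
  (π[a](T) ⋈[a=g] ρ[g/e](R)) → 3
  R → 5
  ρ[x/u](R) → 5
  ((π[a](T) ⋈[a=g] ρ[g/e](R)) ⋈[a=e] ρ[x/u](R)) → 3

|E| = 3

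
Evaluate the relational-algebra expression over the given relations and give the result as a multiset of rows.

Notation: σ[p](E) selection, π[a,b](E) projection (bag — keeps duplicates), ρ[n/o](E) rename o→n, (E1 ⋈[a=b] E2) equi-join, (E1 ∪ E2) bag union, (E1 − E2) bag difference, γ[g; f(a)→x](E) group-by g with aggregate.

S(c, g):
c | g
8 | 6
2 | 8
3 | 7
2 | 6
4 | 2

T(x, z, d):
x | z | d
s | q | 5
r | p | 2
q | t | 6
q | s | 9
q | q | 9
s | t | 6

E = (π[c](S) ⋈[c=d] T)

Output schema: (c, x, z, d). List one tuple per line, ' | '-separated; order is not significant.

Subexpression sizes:
  S → 5
  π[c](S) → 5
  T → 6
  (π[c](S) ⋈[c=d] T) → 2

== RESULT ==
c | x | z | d
2 | r | p | 2
2 | r | p | 2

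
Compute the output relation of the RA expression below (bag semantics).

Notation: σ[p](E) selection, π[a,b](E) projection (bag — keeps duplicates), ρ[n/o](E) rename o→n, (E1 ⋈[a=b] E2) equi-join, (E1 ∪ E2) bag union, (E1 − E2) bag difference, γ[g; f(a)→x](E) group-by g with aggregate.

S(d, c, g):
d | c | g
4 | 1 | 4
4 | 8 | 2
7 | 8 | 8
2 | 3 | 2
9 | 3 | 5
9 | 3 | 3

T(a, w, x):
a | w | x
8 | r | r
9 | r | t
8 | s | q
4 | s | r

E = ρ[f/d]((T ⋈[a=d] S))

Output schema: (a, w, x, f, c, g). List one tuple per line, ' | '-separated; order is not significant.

Subexpression sizes:
  T → 4
  S → 6
  (T ⋈[a=d] S) → 4
  ρ[f/d]((T ⋈[a=d] S)) → 4

== RESULT ==
a | w | x | f | c | g
4 | s | r | 4 | 1 | 4
4 | s | r | 4 | 8 | 2
9 | r | t | 9 | 3 | 3
9 | r | t | 9 | 3 | 5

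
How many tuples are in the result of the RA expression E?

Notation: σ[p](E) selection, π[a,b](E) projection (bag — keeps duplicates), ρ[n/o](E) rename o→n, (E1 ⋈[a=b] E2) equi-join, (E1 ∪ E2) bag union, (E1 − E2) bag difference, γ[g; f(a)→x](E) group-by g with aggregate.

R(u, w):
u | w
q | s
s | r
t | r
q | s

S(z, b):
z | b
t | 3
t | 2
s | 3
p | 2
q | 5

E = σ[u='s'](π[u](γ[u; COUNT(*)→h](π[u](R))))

Per-node cardinality:
  R → 4
  π[u](R) → 4
  γ[u; COUNT(*)→h](π[u](R)) → 3
  π[u](γ[u; COUNT(*)→h](π[u](R))) → 3
  σ[u='s'](π[u](γ[u; COUNT(*)→h](π[u](R)))) → 1

|E| = 1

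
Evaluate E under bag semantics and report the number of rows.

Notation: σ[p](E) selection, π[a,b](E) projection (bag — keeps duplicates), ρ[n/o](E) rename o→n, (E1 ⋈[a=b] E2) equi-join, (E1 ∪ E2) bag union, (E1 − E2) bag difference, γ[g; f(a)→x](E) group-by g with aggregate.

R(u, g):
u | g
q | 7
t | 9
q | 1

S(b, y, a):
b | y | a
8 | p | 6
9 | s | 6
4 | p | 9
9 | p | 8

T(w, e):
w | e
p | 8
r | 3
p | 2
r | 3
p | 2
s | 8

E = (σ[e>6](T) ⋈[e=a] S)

Row counts bottom-up:
  T → 6
  σ[e>6](T) → 2
  S → 4
  (σ[e>6](T) ⋈[e=a] S) → 2

|E| = 2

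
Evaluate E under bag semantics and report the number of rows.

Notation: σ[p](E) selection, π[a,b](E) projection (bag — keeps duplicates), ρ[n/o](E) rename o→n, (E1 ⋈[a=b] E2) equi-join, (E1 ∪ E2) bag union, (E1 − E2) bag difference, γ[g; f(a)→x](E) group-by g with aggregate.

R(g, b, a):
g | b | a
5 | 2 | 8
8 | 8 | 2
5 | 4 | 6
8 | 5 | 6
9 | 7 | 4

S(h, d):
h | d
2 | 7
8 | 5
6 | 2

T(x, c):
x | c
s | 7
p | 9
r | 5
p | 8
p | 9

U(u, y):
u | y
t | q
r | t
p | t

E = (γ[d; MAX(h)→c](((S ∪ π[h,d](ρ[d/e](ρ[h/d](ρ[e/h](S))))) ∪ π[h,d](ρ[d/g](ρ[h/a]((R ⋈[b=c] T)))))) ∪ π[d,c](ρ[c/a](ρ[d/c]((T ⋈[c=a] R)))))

Per-node cardinality:
  S → 3
  S → 3
  ρ[e/h](S) → 3
  ρ[h/d](ρ[e/h](S)) → 3
  ρ[d/e](ρ[h/d](ρ[e/h](S))) → 3
  π[h,d](ρ[d/e](ρ[h/d](ρ[e/h](S)))) → 3
  (S ∪ π[h,d](ρ[d/e](ρ[h/d](ρ[e/h](S))))) → 6
  R → 5
  T → 5
  (R ⋈[b=c] T) → 3
  ρ[h/a]((R ⋈[b=c] T)) → 3
  ρ[d/g](ρ[h/a]((R ⋈[b=c] T))) → 3
  π[h,d](ρ[d/g](ρ[h/a]((R ⋈[b=c] T)))) → 3
  ((S ∪ π[h,d](ρ[d/e](ρ[h/d](ρ[e/h](S))))) ∪ π[h,d](ρ[d/g](ρ[h/a]((R ⋈[b=c] T))))) → 9
  γ[d; MAX(h)→c](((S ∪ π[h,d](ρ[d/e](ρ[h/d](ρ[e/h](S))))) ∪ π[h,d](ρ[d/g](ρ[h/a]((R ⋈[b=c] T)))))) → 6
  T → 5
  R → 5
  (T ⋈[c=a] R) → 1
  ρ[d/c]((T ⋈[c=a] R)) → 1
  ρ[c/a](ρ[d/c]((T ⋈[c=a] R))) → 1
  π[d,c](ρ[c/a](ρ[d/c]((T ⋈[c=a] R)))) → 1
  (γ[d; MAX(h)→c](((S ∪ π[h,d](ρ[d/e](ρ[h/d](ρ[e/h](S))))) ∪ π[h,d](ρ[d/g](ρ[h/a]((R ⋈[b=c] T)))))) ∪ π[d,c](ρ[c/a](ρ[d/c]((T ⋈[c=a] R))))) → 7

|E| = 7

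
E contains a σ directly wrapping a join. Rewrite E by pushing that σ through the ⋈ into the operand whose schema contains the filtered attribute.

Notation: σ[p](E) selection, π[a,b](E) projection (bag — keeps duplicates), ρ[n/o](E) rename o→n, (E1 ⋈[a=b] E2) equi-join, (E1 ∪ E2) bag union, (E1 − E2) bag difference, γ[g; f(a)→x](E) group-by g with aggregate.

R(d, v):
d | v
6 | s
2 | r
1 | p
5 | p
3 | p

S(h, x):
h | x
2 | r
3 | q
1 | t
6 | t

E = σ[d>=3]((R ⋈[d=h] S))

σ filters on d, owned by the left side.
E' = (σ[d>=3](R) ⋈[d=h] S)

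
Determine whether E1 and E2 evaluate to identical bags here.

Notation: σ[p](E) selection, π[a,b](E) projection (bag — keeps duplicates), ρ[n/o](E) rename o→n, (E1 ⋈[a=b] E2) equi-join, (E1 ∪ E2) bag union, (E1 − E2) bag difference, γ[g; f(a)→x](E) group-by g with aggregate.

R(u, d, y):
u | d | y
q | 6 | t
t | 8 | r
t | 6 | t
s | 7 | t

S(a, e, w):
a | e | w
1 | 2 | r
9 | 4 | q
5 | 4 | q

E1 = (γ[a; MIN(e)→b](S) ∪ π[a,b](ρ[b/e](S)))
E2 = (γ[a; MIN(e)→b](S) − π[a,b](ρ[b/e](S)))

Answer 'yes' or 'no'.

E1 per-node cardinality:
  S → 3
  γ[a; MIN(e)→b](S) → 3
  S → 3
  ρ[b/e](S) → 3
  π[a,b](ρ[b/e](S)) → 3
  (γ[a; MIN(e)→b](S) ∪ π[a,b](ρ[b/e](S))) → 6
E2 per-node cardinality:
  S → 3
  γ[a; MIN(e)→b](S) → 3
  S → 3
  ρ[b/e](S) → 3
  π[a,b](ρ[b/e](S)) → 3
  (γ[a; MIN(e)→b](S) − π[a,b](ρ[b/e](S))) → 0

E1 result:
a | b
1 | 2
1 | 2
5 | 4
5 | 4
9 | 4
9 | 4
E2 result:
a | b
(0 rows)
Witness: (5, 4) appears 2× in E1 but 0× in E2.

no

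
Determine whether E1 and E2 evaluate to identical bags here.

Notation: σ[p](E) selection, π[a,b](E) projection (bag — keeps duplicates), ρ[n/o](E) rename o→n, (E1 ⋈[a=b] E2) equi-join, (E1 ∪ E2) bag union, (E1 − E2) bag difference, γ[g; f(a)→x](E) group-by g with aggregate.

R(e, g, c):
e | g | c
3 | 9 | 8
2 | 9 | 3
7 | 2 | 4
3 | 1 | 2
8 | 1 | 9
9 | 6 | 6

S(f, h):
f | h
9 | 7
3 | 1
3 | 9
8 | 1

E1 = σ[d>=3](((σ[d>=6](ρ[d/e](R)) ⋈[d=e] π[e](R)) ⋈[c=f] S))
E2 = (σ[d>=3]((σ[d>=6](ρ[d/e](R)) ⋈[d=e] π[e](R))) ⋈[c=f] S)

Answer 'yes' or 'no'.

E1 subexpression sizes:
  R → 6
  ρ[d/e](R) → 6
  σ[d>=6](ρ[d/e](R)) → 3
  R → 6
  π[e](R) → 6
  (σ[d>=6](ρ[d/e](R)) ⋈[d=e] π[e](R)) → 3
  S → 4
  ((σ[d>=6](ρ[d/e](R)) ⋈[d=e] π[e](R)) ⋈[c=f] S) → 1
  σ[d>=3](((σ[d>=6](ρ[d/e](R)) ⋈[d=e] π[e](R)) ⋈[c=f] S)) → 1
E2 subexpression sizes:
  R → 6
  ρ[d/e](R) → 6
  σ[d>=6](ρ[d/e](R)) → 3
  R → 6
  π[e](R) → 6
  (σ[d>=6](ρ[d/e](R)) ⋈[d=e] π[e](R)) → 3
  σ[d>=3]((σ[d>=6](ρ[d/e](R)) ⋈[d=e] π[e](R))) → 3
  S → 4
  (σ[d>=3]((σ[d>=6](ρ[d/e](R)) ⋈[d=e] π[e](R))) ⋈[c=f] S) → 1

E1 and E2 produce the same multiset:
d | g | c | e | f | h
8 | 1 | 9 | 8 | 9 | 7

yes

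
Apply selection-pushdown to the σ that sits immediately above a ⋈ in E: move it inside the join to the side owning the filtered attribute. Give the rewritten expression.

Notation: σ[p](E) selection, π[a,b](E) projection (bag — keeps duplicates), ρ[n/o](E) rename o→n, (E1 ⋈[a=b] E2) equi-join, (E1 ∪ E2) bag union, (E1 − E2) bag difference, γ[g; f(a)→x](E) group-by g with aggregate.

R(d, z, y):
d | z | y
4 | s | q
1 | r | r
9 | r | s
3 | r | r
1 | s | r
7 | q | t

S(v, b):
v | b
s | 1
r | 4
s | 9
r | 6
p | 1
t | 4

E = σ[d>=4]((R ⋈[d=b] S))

σ filters on d, owned by the left side.
E' = (σ[d>=4](R) ⋈[d=b] S)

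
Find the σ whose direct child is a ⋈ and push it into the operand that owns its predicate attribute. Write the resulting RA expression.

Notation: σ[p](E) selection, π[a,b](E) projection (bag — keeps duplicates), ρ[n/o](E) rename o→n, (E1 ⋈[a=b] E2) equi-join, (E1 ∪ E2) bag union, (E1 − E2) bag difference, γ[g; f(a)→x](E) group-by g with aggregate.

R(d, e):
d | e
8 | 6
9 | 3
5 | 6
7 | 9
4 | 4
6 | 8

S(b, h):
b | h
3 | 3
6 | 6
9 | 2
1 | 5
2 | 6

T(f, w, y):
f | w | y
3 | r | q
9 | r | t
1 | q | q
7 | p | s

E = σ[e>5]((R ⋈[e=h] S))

σ filters on e, owned by the left side.
E' = (σ[e>5](R) ⋈[e=h] S)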